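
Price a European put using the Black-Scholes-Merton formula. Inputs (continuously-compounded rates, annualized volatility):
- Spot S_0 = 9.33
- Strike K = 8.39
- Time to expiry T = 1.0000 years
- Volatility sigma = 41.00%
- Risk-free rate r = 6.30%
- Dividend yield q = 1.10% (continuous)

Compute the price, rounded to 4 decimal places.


d1 = (ln(S/K) + (r - q + 0.5*sigma^2) * T) / (sigma * sqrt(T)) = 0.59084023
d2 = d1 - sigma * sqrt(T) = 0.18084023
exp(-rT) = 0.93894347; exp(-qT) = 0.98906028
P = K * exp(-rT) * N(-d2) - S_0 * exp(-qT) * N(-d1)
N(-d1) = 0.27731374; N(-d2) = 0.42824649
P = 8.3900 * 0.93894347 * 0.42824649 - 9.3300 * 0.98906028 * 0.27731374 = 0.8146

Answer: Price = 0.8146


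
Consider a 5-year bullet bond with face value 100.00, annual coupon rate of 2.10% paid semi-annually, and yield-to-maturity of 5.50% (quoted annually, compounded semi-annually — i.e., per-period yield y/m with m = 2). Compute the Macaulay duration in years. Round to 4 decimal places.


Coupon per period c = face * coupon_rate / m = 1.050000
Periods per year m = 2; per-period yield y/m = 0.027500
Number of cashflows N = 10
Cashflows (t years, CF_t, discount factor 1/(1+y/m)^(m*t), PV):
  t = 0.5000: CF_t = 1.050000, DF = 0.973236, PV = 1.021898
  t = 1.0000: CF_t = 1.050000, DF = 0.947188, PV = 0.994548
  t = 1.5000: CF_t = 1.050000, DF = 0.921838, PV = 0.967930
  t = 2.0000: CF_t = 1.050000, DF = 0.897166, PV = 0.942024
  t = 2.5000: CF_t = 1.050000, DF = 0.873154, PV = 0.916812
  t = 3.0000: CF_t = 1.050000, DF = 0.849785, PV = 0.892274
  t = 3.5000: CF_t = 1.050000, DF = 0.827041, PV = 0.868393
  t = 4.0000: CF_t = 1.050000, DF = 0.804906, PV = 0.845152
  t = 4.5000: CF_t = 1.050000, DF = 0.783364, PV = 0.822532
  t = 5.0000: CF_t = 101.050000, DF = 0.762398, PV = 77.040308
Price P = sum_t PV_t = 85.311871
Macaulay numerator sum_t t * PV_t:
  t * PV_t at t = 0.5000: 0.510949
  t * PV_t at t = 1.0000: 0.994548
  t * PV_t at t = 1.5000: 1.451895
  t * PV_t at t = 2.0000: 1.884048
  t * PV_t at t = 2.5000: 2.292029
  t * PV_t at t = 3.0000: 2.676822
  t * PV_t at t = 3.5000: 3.039377
  t * PV_t at t = 4.0000: 3.380607
  t * PV_t at t = 4.5000: 3.701394
  t * PV_t at t = 5.0000: 385.201542
Macaulay duration D = (sum_t t * PV_t) / P = 405.133210 / 85.311871 = 4.748849

Answer: Macaulay duration = 4.7488 years


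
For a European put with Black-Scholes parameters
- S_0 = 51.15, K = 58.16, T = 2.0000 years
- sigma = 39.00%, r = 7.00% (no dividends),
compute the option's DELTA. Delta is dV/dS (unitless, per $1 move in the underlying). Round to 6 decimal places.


d1 = 0.2967394624; d2 = -0.2548038269
phi(d1) = 0.3817590275; exp(-qT) = 1.0000000000; exp(-rT) = 0.8693582354
N(-d1) = 0.3833327133
Delta = -exp(-qT) * N(-d1) = -1.0000000000 * 0.3833327133 = -0.383333

Answer: Delta = -0.383333


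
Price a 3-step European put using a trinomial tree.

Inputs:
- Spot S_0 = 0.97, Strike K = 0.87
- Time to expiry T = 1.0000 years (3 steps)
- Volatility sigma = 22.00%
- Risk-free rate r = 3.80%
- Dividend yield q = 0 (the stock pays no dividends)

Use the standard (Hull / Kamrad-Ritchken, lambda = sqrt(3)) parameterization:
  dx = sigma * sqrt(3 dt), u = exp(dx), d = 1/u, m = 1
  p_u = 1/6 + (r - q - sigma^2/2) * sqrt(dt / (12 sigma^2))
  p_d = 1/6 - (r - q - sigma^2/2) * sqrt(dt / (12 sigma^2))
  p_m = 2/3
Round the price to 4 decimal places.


dt = T/N = 0.333333; dx = sigma*sqrt(3*dt) = 0.220000
u = exp(dx) = 1.246077; d = 1/u = 0.802519
p_u = 0.177121, p_m = 0.666667, p_d = 0.156212
Discount per step: exp(-r*dt) = 0.987413
Stock lattice S(k, j) with j the centered position index:
  k=0: S(0,+0) = 0.9700
  k=1: S(1,-1) = 0.7784; S(1,+0) = 0.9700; S(1,+1) = 1.2087
  k=2: S(2,-2) = 0.6247; S(2,-1) = 0.7784; S(2,+0) = 0.9700; S(2,+1) = 1.2087; S(2,+2) = 1.5061
  k=3: S(3,-3) = 0.5013; S(3,-2) = 0.6247; S(3,-1) = 0.7784; S(3,+0) = 0.9700; S(3,+1) = 1.2087; S(3,+2) = 1.5061; S(3,+3) = 1.8767
Terminal payoffs V(N, j) = max(K - S_T, 0):
  V(3,-3) = 0.368654; V(3,-2) = 0.245285; V(3,-1) = 0.091557; V(3,+0) = 0.000000; V(3,+1) = 0.000000; V(3,+2) = 0.000000; V(3,+3) = 0.000000
Backward induction: V(k, j) = exp(-r*dt) * [p_u * V(k+1, j+1) + p_m * V(k+1, j) + p_d * V(k+1, j-1)]
  V(2,-2) = exp(-r*dt) * [p_u*0.091557 + p_m*0.245285 + p_d*0.368654] = 0.234341
  V(2,-1) = exp(-r*dt) * [p_u*0.000000 + p_m*0.091557 + p_d*0.245285] = 0.098104
  V(2,+0) = exp(-r*dt) * [p_u*0.000000 + p_m*0.000000 + p_d*0.091557] = 0.014122
  V(2,+1) = exp(-r*dt) * [p_u*0.000000 + p_m*0.000000 + p_d*0.000000] = 0.000000
  V(2,+2) = exp(-r*dt) * [p_u*0.000000 + p_m*0.000000 + p_d*0.000000] = 0.000000
  V(1,-1) = exp(-r*dt) * [p_u*0.014122 + p_m*0.098104 + p_d*0.234341] = 0.103195
  V(1,+0) = exp(-r*dt) * [p_u*0.000000 + p_m*0.014122 + p_d*0.098104] = 0.024428
  V(1,+1) = exp(-r*dt) * [p_u*0.000000 + p_m*0.000000 + p_d*0.014122] = 0.002178
  V(0,+0) = exp(-r*dt) * [p_u*0.002178 + p_m*0.024428 + p_d*0.103195] = 0.032379

Answer: Price = V(0,0) = 0.0324


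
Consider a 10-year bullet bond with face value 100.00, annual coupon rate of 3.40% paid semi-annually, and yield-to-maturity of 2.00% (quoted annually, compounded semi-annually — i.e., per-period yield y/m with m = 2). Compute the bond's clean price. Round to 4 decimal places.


Answer: Price = 112.6319

Derivation:
Coupon per period c = face * coupon_rate / m = 1.700000
Periods per year m = 2; per-period yield y/m = 0.010000
Number of cashflows N = 20
Cashflows (t years, CF_t, discount factor 1/(1+y/m)^(m*t), PV):
  t = 0.5000: CF_t = 1.700000, DF = 0.990099, PV = 1.683168
  t = 1.0000: CF_t = 1.700000, DF = 0.980296, PV = 1.666503
  t = 1.5000: CF_t = 1.700000, DF = 0.970590, PV = 1.650003
  t = 2.0000: CF_t = 1.700000, DF = 0.960980, PV = 1.633667
  t = 2.5000: CF_t = 1.700000, DF = 0.951466, PV = 1.617492
  t = 3.0000: CF_t = 1.700000, DF = 0.942045, PV = 1.601477
  t = 3.5000: CF_t = 1.700000, DF = 0.932718, PV = 1.585621
  t = 4.0000: CF_t = 1.700000, DF = 0.923483, PV = 1.569921
  t = 4.5000: CF_t = 1.700000, DF = 0.914340, PV = 1.554378
  t = 5.0000: CF_t = 1.700000, DF = 0.905287, PV = 1.538988
  t = 5.5000: CF_t = 1.700000, DF = 0.896324, PV = 1.523750
  t = 6.0000: CF_t = 1.700000, DF = 0.887449, PV = 1.508664
  t = 6.5000: CF_t = 1.700000, DF = 0.878663, PV = 1.493726
  t = 7.0000: CF_t = 1.700000, DF = 0.869963, PV = 1.478937
  t = 7.5000: CF_t = 1.700000, DF = 0.861349, PV = 1.464294
  t = 8.0000: CF_t = 1.700000, DF = 0.852821, PV = 1.449796
  t = 8.5000: CF_t = 1.700000, DF = 0.844377, PV = 1.435442
  t = 9.0000: CF_t = 1.700000, DF = 0.836017, PV = 1.421229
  t = 9.5000: CF_t = 1.700000, DF = 0.827740, PV = 1.407158
  t = 10.0000: CF_t = 101.700000, DF = 0.819544, PV = 83.347673
Price P = sum_t PV_t = 112.631887


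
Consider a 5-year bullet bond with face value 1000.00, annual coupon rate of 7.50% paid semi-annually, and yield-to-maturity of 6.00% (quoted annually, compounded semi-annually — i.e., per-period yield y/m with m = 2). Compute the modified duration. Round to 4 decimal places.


Coupon per period c = face * coupon_rate / m = 37.500000
Periods per year m = 2; per-period yield y/m = 0.030000
Number of cashflows N = 10
Cashflows (t years, CF_t, discount factor 1/(1+y/m)^(m*t), PV):
  t = 0.5000: CF_t = 37.500000, DF = 0.970874, PV = 36.407767
  t = 1.0000: CF_t = 37.500000, DF = 0.942596, PV = 35.347347
  t = 1.5000: CF_t = 37.500000, DF = 0.915142, PV = 34.317812
  t = 2.0000: CF_t = 37.500000, DF = 0.888487, PV = 33.318264
  t = 2.5000: CF_t = 37.500000, DF = 0.862609, PV = 32.347829
  t = 3.0000: CF_t = 37.500000, DF = 0.837484, PV = 31.405660
  t = 3.5000: CF_t = 37.500000, DF = 0.813092, PV = 30.490932
  t = 4.0000: CF_t = 37.500000, DF = 0.789409, PV = 29.602846
  t = 4.5000: CF_t = 37.500000, DF = 0.766417, PV = 28.740627
  t = 5.0000: CF_t = 1037.500000, DF = 0.744094, PV = 771.997437
Price P = sum_t PV_t = 1063.976521
First compute Macaulay numerator sum_t t * PV_t:
  t * PV_t at t = 0.5000: 18.203883
  t * PV_t at t = 1.0000: 35.347347
  t * PV_t at t = 1.5000: 51.476718
  t * PV_t at t = 2.0000: 66.636529
  t * PV_t at t = 2.5000: 80.869574
  t * PV_t at t = 3.0000: 94.216979
  t * PV_t at t = 3.5000: 106.718261
  t * PV_t at t = 4.0000: 118.411385
  t * PV_t at t = 4.5000: 129.332824
  t * PV_t at t = 5.0000: 3859.987184
Macaulay duration D = 4561.200683 / 1063.976521 = 4.286937
Modified duration = D / (1 + y/m) = 4.286937 / (1 + 0.030000) = 4.162075

Answer: Modified duration = 4.1621


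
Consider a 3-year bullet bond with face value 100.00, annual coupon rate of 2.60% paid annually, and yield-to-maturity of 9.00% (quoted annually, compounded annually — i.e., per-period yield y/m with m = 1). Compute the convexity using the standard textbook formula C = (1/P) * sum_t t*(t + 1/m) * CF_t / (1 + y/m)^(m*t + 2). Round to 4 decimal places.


Answer: Convexity = 9.7287

Derivation:
Coupon per period c = face * coupon_rate / m = 2.600000
Periods per year m = 1; per-period yield y/m = 0.090000
Number of cashflows N = 3
Cashflows (t years, CF_t, discount factor 1/(1+y/m)^(m*t), PV):
  t = 1.0000: CF_t = 2.600000, DF = 0.917431, PV = 2.385321
  t = 2.0000: CF_t = 2.600000, DF = 0.841680, PV = 2.188368
  t = 3.0000: CF_t = 102.600000, DF = 0.772183, PV = 79.226025
Price P = sum_t PV_t = 83.799714
Convexity numerator sum_t t*(t + 1/m) * CF_t / (1+y/m)^(m*t + 2):
  t = 1.0000: term = 4.015354
  t = 2.0000: term = 11.051433
  t = 3.0000: term = 800.195523
Convexity = (1/P) * sum = 815.262310 / 83.799714 = 9.728700


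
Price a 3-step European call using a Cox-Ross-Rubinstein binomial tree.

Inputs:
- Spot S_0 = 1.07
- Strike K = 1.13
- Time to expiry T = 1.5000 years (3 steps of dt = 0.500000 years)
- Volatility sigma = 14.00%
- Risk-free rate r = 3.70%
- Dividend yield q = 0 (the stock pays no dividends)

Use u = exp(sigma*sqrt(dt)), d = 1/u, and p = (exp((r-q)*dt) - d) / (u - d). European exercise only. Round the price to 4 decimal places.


dt = T/N = 0.500000
u = exp(sigma*sqrt(dt)) = 1.104061; d = 1/u = 0.905747
p = (exp((r-q)*dt) - d) / (u - d) = 0.569426
Discount per step: exp(-r*dt) = 0.981670
Stock lattice S(k, i) with i counting down-moves:
  k=0: S(0,0) = 1.0700
  k=1: S(1,0) = 1.1813; S(1,1) = 0.9691
  k=2: S(2,0) = 1.3043; S(2,1) = 1.0700; S(2,2) = 0.8778
  k=3: S(3,0) = 1.4400; S(3,1) = 1.1813; S(3,2) = 0.9691; S(3,3) = 0.7951
Terminal payoffs V(N, i) = max(S_T - K, 0):
  V(3,0) = 0.310001; V(3,1) = 0.051345; V(3,2) = 0.000000; V(3,3) = 0.000000
Backward induction: V(k, i) = exp(-r*dt) * [p * V(k+1, i) + (1-p) * V(k+1, i+1)].
  V(2,0) = exp(-r*dt) * [p*0.310001 + (1-p)*0.051345] = 0.194989
  V(2,1) = exp(-r*dt) * [p*0.051345 + (1-p)*0.000000] = 0.028701
  V(2,2) = exp(-r*dt) * [p*0.000000 + (1-p)*0.000000] = 0.000000
  V(1,0) = exp(-r*dt) * [p*0.194989 + (1-p)*0.028701] = 0.121128
  V(1,1) = exp(-r*dt) * [p*0.028701 + (1-p)*0.000000] = 0.016044
  V(0,0) = exp(-r*dt) * [p*0.121128 + (1-p)*0.016044] = 0.074491

Answer: Price = V(0,0) = 0.0745


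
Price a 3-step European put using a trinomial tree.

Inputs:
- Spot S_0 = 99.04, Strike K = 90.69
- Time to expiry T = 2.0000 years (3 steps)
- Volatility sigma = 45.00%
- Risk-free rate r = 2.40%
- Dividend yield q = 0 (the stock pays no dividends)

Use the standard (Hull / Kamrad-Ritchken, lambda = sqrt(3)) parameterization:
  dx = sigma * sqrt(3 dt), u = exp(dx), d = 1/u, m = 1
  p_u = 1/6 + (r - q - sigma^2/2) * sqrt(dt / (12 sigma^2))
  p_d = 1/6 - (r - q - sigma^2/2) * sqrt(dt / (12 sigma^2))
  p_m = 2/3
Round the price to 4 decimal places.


Answer: Price = V(0,0) = 16.4610

Derivation:
dt = T/N = 0.666667; dx = sigma*sqrt(3*dt) = 0.636396
u = exp(dx) = 1.889658; d = 1/u = 0.529196
p_u = 0.126204, p_m = 0.666667, p_d = 0.207129
Discount per step: exp(-r*dt) = 0.984127
Stock lattice S(k, j) with j the centered position index:
  k=0: S(0,+0) = 99.0400
  k=1: S(1,-1) = 52.4116; S(1,+0) = 99.0400; S(1,+1) = 187.1518
  k=2: S(2,-2) = 27.7360; S(2,-1) = 52.4116; S(2,+0) = 99.0400; S(2,+1) = 187.1518; S(2,+2) = 353.6529
  k=3: S(3,-3) = 14.6778; S(3,-2) = 27.7360; S(3,-1) = 52.4116; S(3,+0) = 99.0400; S(3,+1) = 187.1518; S(3,+2) = 353.6529; S(3,+3) = 668.2833
Terminal payoffs V(N, j) = max(K - S_T, 0):
  V(3,-3) = 76.012210; V(3,-2) = 62.953989; V(3,-1) = 38.278412; V(3,+0) = 0.000000; V(3,+1) = 0.000000; V(3,+2) = 0.000000; V(3,+3) = 0.000000
Backward induction: V(k, j) = exp(-r*dt) * [p_u * V(k+1, j+1) + p_m * V(k+1, j) + p_d * V(k+1, j-1)]
  V(2,-2) = exp(-r*dt) * [p_u*38.278412 + p_m*62.953989 + p_d*76.012210] = 61.551807
  V(2,-1) = exp(-r*dt) * [p_u*0.000000 + p_m*38.278412 + p_d*62.953989] = 37.946504
  V(2,+0) = exp(-r*dt) * [p_u*0.000000 + p_m*0.000000 + p_d*38.278412] = 7.802717
  V(2,+1) = exp(-r*dt) * [p_u*0.000000 + p_m*0.000000 + p_d*0.000000] = 0.000000
  V(2,+2) = exp(-r*dt) * [p_u*0.000000 + p_m*0.000000 + p_d*0.000000] = 0.000000
  V(1,-1) = exp(-r*dt) * [p_u*7.802717 + p_m*37.946504 + p_d*61.551807] = 38.412029
  V(1,+0) = exp(-r*dt) * [p_u*0.000000 + p_m*7.802717 + p_d*37.946504] = 12.854306
  V(1,+1) = exp(-r*dt) * [p_u*0.000000 + p_m*0.000000 + p_d*7.802717] = 1.590515
  V(0,+0) = exp(-r*dt) * [p_u*1.590515 + p_m*12.854306 + p_d*38.412029] = 16.461014


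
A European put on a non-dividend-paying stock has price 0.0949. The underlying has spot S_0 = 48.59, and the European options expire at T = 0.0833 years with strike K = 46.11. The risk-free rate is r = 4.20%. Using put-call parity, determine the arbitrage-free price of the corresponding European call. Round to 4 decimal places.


Answer: Call price = 2.7359

Derivation:
Put-call parity: C - P = S_0 * exp(-qT) - K * exp(-rT).
S_0 * exp(-qT) = 48.5900 * 1.00000000 = 48.59000000
K * exp(-rT) = 46.1100 * 0.99650751 = 45.94896142
C = P + S*exp(-qT) - K*exp(-rT)
C = 0.0949 + 48.59000000 - 45.94896142 = 2.7359


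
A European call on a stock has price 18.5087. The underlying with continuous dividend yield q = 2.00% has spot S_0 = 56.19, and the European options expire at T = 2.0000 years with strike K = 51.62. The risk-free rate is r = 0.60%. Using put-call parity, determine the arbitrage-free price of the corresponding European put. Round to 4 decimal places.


Put-call parity: C - P = S_0 * exp(-qT) - K * exp(-rT).
S_0 * exp(-qT) = 56.1900 * 0.96078944 = 53.98675859
K * exp(-rT) = 51.6200 * 0.98807171 = 51.00426182
P = C - S*exp(-qT) + K*exp(-rT)
P = 18.5087 - 53.98675859 + 51.00426182 = 15.5262

Answer: Put price = 15.5262


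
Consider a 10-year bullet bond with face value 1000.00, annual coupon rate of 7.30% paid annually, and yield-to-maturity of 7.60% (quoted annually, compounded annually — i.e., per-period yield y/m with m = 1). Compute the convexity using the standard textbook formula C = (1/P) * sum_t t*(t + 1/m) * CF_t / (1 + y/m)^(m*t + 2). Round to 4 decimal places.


Answer: Convexity = 62.8806

Derivation:
Coupon per period c = face * coupon_rate / m = 73.000000
Periods per year m = 1; per-period yield y/m = 0.076000
Number of cashflows N = 10
Cashflows (t years, CF_t, discount factor 1/(1+y/m)^(m*t), PV):
  t = 1.0000: CF_t = 73.000000, DF = 0.929368, PV = 67.843866
  t = 2.0000: CF_t = 73.000000, DF = 0.863725, PV = 63.051920
  t = 3.0000: CF_t = 73.000000, DF = 0.802718, PV = 58.598439
  t = 4.0000: CF_t = 73.000000, DF = 0.746021, PV = 54.459516
  t = 5.0000: CF_t = 73.000000, DF = 0.693328, PV = 50.612933
  t = 6.0000: CF_t = 73.000000, DF = 0.644357, PV = 47.038042
  t = 7.0000: CF_t = 73.000000, DF = 0.598845, PV = 43.715652
  t = 8.0000: CF_t = 73.000000, DF = 0.556547, PV = 40.627929
  t = 9.0000: CF_t = 73.000000, DF = 0.517237, PV = 37.758299
  t = 10.0000: CF_t = 1073.000000, DF = 0.480704, PV = 515.794858
Price P = sum_t PV_t = 979.501454
Convexity numerator sum_t t*(t + 1/m) * CF_t / (1+y/m)^(m*t + 2):
  t = 1.0000: term = 117.196878
  t = 2.0000: term = 326.757094
  t = 3.0000: term = 607.355194
  t = 4.0000: term = 940.760833
  t = 5.0000: term = 1311.469562
  t = 6.0000: term = 1706.373036
  t = 7.0000: term = 2114.464729
  t = 8.0000: term = 2526.577610
  t = 9.0000: term = 2935.150570
  t = 10.0000: term = 49005.536845
Convexity = (1/P) * sum = 61591.642350 / 979.501454 = 62.880603


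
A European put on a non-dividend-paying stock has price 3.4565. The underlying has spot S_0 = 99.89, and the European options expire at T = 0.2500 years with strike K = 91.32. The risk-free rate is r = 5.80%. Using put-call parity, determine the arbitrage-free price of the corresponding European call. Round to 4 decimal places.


Answer: Call price = 13.3411

Derivation:
Put-call parity: C - P = S_0 * exp(-qT) - K * exp(-rT).
S_0 * exp(-qT) = 99.8900 * 1.00000000 = 99.89000000
K * exp(-rT) = 91.3200 * 0.98560462 = 90.00541378
C = P + S*exp(-qT) - K*exp(-rT)
C = 3.4565 + 99.89000000 - 90.00541378 = 13.3411


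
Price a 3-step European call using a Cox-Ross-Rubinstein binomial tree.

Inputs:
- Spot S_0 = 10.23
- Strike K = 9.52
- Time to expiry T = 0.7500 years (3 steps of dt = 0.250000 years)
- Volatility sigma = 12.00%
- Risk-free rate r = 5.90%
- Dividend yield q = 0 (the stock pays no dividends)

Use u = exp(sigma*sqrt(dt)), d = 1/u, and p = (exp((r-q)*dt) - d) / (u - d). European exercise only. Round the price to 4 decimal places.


Answer: Price = V(0,0) = 1.1779

Derivation:
dt = T/N = 0.250000
u = exp(sigma*sqrt(dt)) = 1.061837; d = 1/u = 0.941765
p = (exp((r-q)*dt) - d) / (u - d) = 0.608758
Discount per step: exp(-r*dt) = 0.985358
Stock lattice S(k, i) with i counting down-moves:
  k=0: S(0,0) = 10.2300
  k=1: S(1,0) = 10.8626; S(1,1) = 9.6343
  k=2: S(2,0) = 11.5343; S(2,1) = 10.2300; S(2,2) = 9.0732
  k=3: S(3,0) = 12.2475; S(3,1) = 10.8626; S(3,2) = 9.6343; S(3,3) = 8.5448
Terminal payoffs V(N, i) = max(S_T - K, 0):
  V(3,0) = 2.727534; V(3,1) = 1.342588; V(3,2) = 0.114251; V(3,3) = 0.000000
Backward induction: V(k, i) = exp(-r*dt) * [p * V(k+1, i) + (1-p) * V(k+1, i+1)].
  V(2,0) = exp(-r*dt) * [p*2.727534 + (1-p)*1.342588] = 2.153682
  V(2,1) = exp(-r*dt) * [p*1.342588 + (1-p)*0.114251] = 0.849389
  V(2,2) = exp(-r*dt) * [p*0.114251 + (1-p)*0.000000] = 0.068533
  V(1,0) = exp(-r*dt) * [p*2.153682 + (1-p)*0.849389] = 1.619326
  V(1,1) = exp(-r*dt) * [p*0.849389 + (1-p)*0.068533] = 0.535922
  V(0,0) = exp(-r*dt) * [p*1.619326 + (1-p)*0.535922] = 1.177949


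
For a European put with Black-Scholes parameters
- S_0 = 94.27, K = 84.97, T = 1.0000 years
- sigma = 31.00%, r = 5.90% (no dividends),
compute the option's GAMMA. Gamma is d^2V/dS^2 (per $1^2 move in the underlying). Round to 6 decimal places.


Answer: Gamma = 0.010831

Derivation:
d1 = 0.6803701690; d2 = 0.3703701690
phi(d1) = 0.3165132049; exp(-qT) = 1.0000000000; exp(-rT) = 0.9427067692
Gamma = exp(-qT) * phi(d1) / (S * sigma * sqrt(T)) = 1.0000000000 * 0.3165132049 / (94.2700 * 0.3100 * 1.0000000000) = 0.010831


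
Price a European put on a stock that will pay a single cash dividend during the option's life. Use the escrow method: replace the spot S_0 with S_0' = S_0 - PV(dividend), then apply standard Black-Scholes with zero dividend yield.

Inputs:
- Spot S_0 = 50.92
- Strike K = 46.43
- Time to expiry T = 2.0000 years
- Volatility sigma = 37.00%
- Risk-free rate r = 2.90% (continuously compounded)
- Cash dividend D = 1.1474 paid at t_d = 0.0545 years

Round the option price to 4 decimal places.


Answer: Price = 6.9562

Derivation:
PV(D) = D * exp(-r * t_d) = 1.1474 * 0.99842075 = 1.14558797
S_0' = S_0 - PV(D) = 50.9200 - 1.14558797 = 49.77441203
d1 = (ln(S_0'/K) + (r + sigma^2/2)*T) / (sigma*sqrt(T)) = 0.50540024
d2 = d1 - sigma*sqrt(T) = -0.01785877
exp(-rT) = 0.94364995
N(-d1) = 0.30663887; N(-d2) = 0.50712424
P = K * exp(-rT) * N(-d2) - S_0' * N(-d1) = 46.4300 * 0.94364995 * 0.50712424 - 49.77441203 * 0.30663887 = 6.9562


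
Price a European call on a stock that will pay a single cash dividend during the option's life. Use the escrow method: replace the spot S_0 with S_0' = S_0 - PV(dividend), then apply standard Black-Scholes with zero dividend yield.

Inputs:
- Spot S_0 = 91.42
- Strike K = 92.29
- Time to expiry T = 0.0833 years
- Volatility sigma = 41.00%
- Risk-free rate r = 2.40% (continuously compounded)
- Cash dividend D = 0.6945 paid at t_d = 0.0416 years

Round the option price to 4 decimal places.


Answer: Price = 3.6583

Derivation:
PV(D) = D * exp(-r * t_d) = 0.6945 * 0.99900210 = 0.69380696
S_0' = S_0 - PV(D) = 91.4200 - 0.69380696 = 90.72619304
d1 = (ln(S_0'/K) + (r + sigma^2/2)*T) / (sigma*sqrt(T)) = -0.06835892
d2 = d1 - sigma*sqrt(T) = -0.18669205
exp(-rT) = 0.99800280
N(d1) = 0.47274996; N(d2) = 0.42595104
C = S_0' * N(d1) - K * exp(-rT) * N(d2) = 90.72619304 * 0.47274996 - 92.2900 * 0.99800280 * 0.42595104 = 3.6583


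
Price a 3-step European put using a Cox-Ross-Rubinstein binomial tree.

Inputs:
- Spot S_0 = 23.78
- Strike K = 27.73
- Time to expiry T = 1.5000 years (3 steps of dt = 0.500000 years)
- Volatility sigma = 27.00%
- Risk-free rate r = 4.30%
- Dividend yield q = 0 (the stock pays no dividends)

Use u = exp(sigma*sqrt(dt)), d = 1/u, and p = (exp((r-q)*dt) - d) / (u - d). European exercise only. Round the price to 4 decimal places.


dt = T/N = 0.500000
u = exp(sigma*sqrt(dt)) = 1.210361; d = 1/u = 0.826200
p = (exp((r-q)*dt) - d) / (u - d) = 0.508987
Discount per step: exp(-r*dt) = 0.978729
Stock lattice S(k, i) with i counting down-moves:
  k=0: S(0,0) = 23.7800
  k=1: S(1,0) = 28.7824; S(1,1) = 19.6470
  k=2: S(2,0) = 34.8371; S(2,1) = 23.7800; S(2,2) = 16.2324
  k=3: S(3,0) = 42.1655; S(3,1) = 28.7824; S(3,2) = 19.6470; S(3,3) = 13.4112
Terminal payoffs V(N, i) = max(K - S_T, 0):
  V(3,0) = 0.000000; V(3,1) = 0.000000; V(3,2) = 8.082972; V(3,3) = 14.318824
Backward induction: V(k, i) = exp(-r*dt) * [p * V(k+1, i) + (1-p) * V(k+1, i+1)].
  V(2,0) = exp(-r*dt) * [p*0.000000 + (1-p)*0.000000] = 0.000000
  V(2,1) = exp(-r*dt) * [p*0.000000 + (1-p)*8.082972] = 3.884427
  V(2,2) = exp(-r*dt) * [p*8.082972 + (1-p)*14.318824] = 10.907801
  V(1,0) = exp(-r*dt) * [p*0.000000 + (1-p)*3.884427] = 1.866736
  V(1,1) = exp(-r*dt) * [p*3.884427 + (1-p)*10.907801] = 7.177020
  V(0,0) = exp(-r*dt) * [p*1.866736 + (1-p)*7.177020] = 4.378988

Answer: Price = V(0,0) = 4.3790


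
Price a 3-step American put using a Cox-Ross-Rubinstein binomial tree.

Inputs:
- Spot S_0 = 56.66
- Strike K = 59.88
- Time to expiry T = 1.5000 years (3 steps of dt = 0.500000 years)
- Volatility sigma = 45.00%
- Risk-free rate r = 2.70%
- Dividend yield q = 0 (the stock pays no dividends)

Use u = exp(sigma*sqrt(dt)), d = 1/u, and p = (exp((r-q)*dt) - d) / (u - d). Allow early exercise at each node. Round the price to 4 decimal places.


Answer: Price = V(0,0) = 13.9888

Derivation:
dt = T/N = 0.500000
u = exp(sigma*sqrt(dt)) = 1.374648; d = 1/u = 0.727459
p = (exp((r-q)*dt) - d) / (u - d) = 0.442116
Discount per step: exp(-r*dt) = 0.986591
Stock lattice S(k, i) with i counting down-moves:
  k=0: S(0,0) = 56.6600
  k=1: S(1,0) = 77.8876; S(1,1) = 41.2178
  k=2: S(2,0) = 107.0680; S(2,1) = 56.6600; S(2,2) = 29.9843
  k=3: S(3,0) = 147.1809; S(3,1) = 77.8876; S(3,2) = 41.2178; S(3,3) = 21.8123
Terminal payoffs V(N, i) = max(K - S_T, 0):
  V(3,0) = 0.000000; V(3,1) = 0.000000; V(3,2) = 18.662190; V(3,3) = 38.067693
Backward induction: V(k, i) = exp(-r*dt) * [p * V(k+1, i) + (1-p) * V(k+1, i+1)]; then take max(V_cont, immediate exercise) for American.
  V(2,0) = exp(-r*dt) * [p*0.000000 + (1-p)*0.000000] = 0.000000; exercise = 0.000000; V(2,0) = max -> 0.000000
  V(2,1) = exp(-r*dt) * [p*0.000000 + (1-p)*18.662190] = 10.271732; exercise = 3.220000; V(2,1) = max -> 10.271732
  V(2,2) = exp(-r*dt) * [p*18.662190 + (1-p)*38.067693] = 29.092798; exercise = 29.895746; V(2,2) = max -> 29.895746
  V(1,0) = exp(-r*dt) * [p*0.000000 + (1-p)*10.271732] = 5.653596; exercise = 0.000000; V(1,0) = max -> 5.653596
  V(1,1) = exp(-r*dt) * [p*10.271732 + (1-p)*29.895746] = 20.935119; exercise = 18.662190; V(1,1) = max -> 20.935119
  V(0,0) = exp(-r*dt) * [p*5.653596 + (1-p)*20.935119] = 13.988787; exercise = 3.220000; V(0,0) = max -> 13.988787


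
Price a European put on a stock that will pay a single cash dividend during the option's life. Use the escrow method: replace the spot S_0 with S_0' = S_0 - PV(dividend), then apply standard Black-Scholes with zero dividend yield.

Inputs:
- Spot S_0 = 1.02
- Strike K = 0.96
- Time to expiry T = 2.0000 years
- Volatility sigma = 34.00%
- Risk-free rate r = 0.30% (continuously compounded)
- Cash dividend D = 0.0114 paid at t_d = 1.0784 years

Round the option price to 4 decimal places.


PV(D) = D * exp(-r * t_d) = 0.0114 * 0.99677003 = 0.01136318
S_0' = S_0 - PV(D) = 1.0200 - 0.01136318 = 1.00863682
d1 = (ln(S_0'/K) + (r + sigma^2/2)*T) / (sigma*sqrt(T)) = 0.35567831
d2 = d1 - sigma*sqrt(T) = -0.12515430
exp(-rT) = 0.99401796
N(-d1) = 0.36104074; N(-d2) = 0.54979930
P = K * exp(-rT) * N(-d2) - S_0' * N(-d1) = 0.9600 * 0.99401796 * 0.54979930 - 1.00863682 * 0.36104074 = 0.1605

Answer: Price = 0.1605


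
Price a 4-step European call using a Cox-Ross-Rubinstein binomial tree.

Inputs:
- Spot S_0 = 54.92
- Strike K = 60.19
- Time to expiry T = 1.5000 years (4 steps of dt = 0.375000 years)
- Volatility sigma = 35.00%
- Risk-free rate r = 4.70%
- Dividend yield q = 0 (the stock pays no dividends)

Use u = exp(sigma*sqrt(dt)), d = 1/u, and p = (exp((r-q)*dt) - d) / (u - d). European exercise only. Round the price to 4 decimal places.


dt = T/N = 0.375000
u = exp(sigma*sqrt(dt)) = 1.239032; d = 1/u = 0.807082
p = (exp((r-q)*dt) - d) / (u - d) = 0.487787
Discount per step: exp(-r*dt) = 0.982529
Stock lattice S(k, i) with i counting down-moves:
  k=0: S(0,0) = 54.9200
  k=1: S(1,0) = 68.0476; S(1,1) = 44.3249
  k=2: S(2,0) = 84.3132; S(2,1) = 54.9200; S(2,2) = 35.7738
  k=3: S(3,0) = 104.4667; S(3,1) = 68.0476; S(3,2) = 44.3249; S(3,3) = 28.8724
  k=4: S(4,0) = 129.4376; S(4,1) = 84.3132; S(4,2) = 54.9200; S(4,3) = 35.7738; S(4,4) = 23.3024
Terminal payoffs V(N, i) = max(S_T - K, 0):
  V(4,0) = 69.247610; V(4,1) = 24.123187; V(4,2) = 0.000000; V(4,3) = 0.000000; V(4,4) = 0.000000
Backward induction: V(k, i) = exp(-r*dt) * [p * V(k+1, i) + (1-p) * V(k+1, i+1)].
  V(3,0) = exp(-r*dt) * [p*69.247610 + (1-p)*24.123187] = 45.328284
  V(3,1) = exp(-r*dt) * [p*24.123187 + (1-p)*0.000000] = 11.561392
  V(3,2) = exp(-r*dt) * [p*0.000000 + (1-p)*0.000000] = 0.000000
  V(3,3) = exp(-r*dt) * [p*0.000000 + (1-p)*0.000000] = 0.000000
  V(2,0) = exp(-r*dt) * [p*45.328284 + (1-p)*11.561392] = 27.542687
  V(2,1) = exp(-r*dt) * [p*11.561392 + (1-p)*0.000000] = 5.540967
  V(2,2) = exp(-r*dt) * [p*0.000000 + (1-p)*0.000000] = 0.000000
  V(1,0) = exp(-r*dt) * [p*27.542687 + (1-p)*5.540967] = 15.988810
  V(1,1) = exp(-r*dt) * [p*5.540967 + (1-p)*0.000000] = 2.655590
  V(0,0) = exp(-r*dt) * [p*15.988810 + (1-p)*2.655590] = 8.999337

Answer: Price = V(0,0) = 8.9993


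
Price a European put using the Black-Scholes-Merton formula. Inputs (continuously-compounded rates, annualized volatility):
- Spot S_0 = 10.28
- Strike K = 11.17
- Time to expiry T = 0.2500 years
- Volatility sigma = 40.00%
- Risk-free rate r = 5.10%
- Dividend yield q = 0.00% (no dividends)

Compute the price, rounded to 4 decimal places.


d1 = (ln(S/K) + (r - q + 0.5*sigma^2) * T) / (sigma * sqrt(T)) = -0.25140677
d2 = d1 - sigma * sqrt(T) = -0.45140677
exp(-rT) = 0.98733094; exp(-qT) = 1.00000000
P = K * exp(-rT) * N(-d2) - S_0 * exp(-qT) * N(-d1)
N(-d1) = 0.59925018; N(-d2) = 0.67415180
P = 11.1700 * 0.98733094 * 0.67415180 - 10.2800 * 1.00000000 * 0.59925018 = 1.2746

Answer: Price = 1.2746


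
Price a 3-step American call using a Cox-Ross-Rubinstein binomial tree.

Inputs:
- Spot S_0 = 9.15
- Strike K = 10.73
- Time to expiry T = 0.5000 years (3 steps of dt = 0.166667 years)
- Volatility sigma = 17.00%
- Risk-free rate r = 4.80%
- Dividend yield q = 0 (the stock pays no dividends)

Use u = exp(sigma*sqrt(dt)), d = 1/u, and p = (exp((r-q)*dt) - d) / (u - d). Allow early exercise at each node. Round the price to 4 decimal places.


Answer: Price = V(0,0) = 0.0829

Derivation:
dt = T/N = 0.166667
u = exp(sigma*sqrt(dt)) = 1.071867; d = 1/u = 0.932951
p = (exp((r-q)*dt) - d) / (u - d) = 0.540476
Discount per step: exp(-r*dt) = 0.992032
Stock lattice S(k, i) with i counting down-moves:
  k=0: S(0,0) = 9.1500
  k=1: S(1,0) = 9.8076; S(1,1) = 8.5365
  k=2: S(2,0) = 10.5124; S(2,1) = 9.1500; S(2,2) = 7.9641
  k=3: S(3,0) = 11.2679; S(3,1) = 9.8076; S(3,2) = 8.5365; S(3,3) = 7.4302
Terminal payoffs V(N, i) = max(S_T - K, 0):
  V(3,0) = 0.537929; V(3,1) = 0.000000; V(3,2) = 0.000000; V(3,3) = 0.000000
Backward induction: V(k, i) = exp(-r*dt) * [p * V(k+1, i) + (1-p) * V(k+1, i+1)]; then take max(V_cont, immediate exercise) for American.
  V(2,0) = exp(-r*dt) * [p*0.537929 + (1-p)*0.000000] = 0.288421; exercise = 0.000000; V(2,0) = max -> 0.288421
  V(2,1) = exp(-r*dt) * [p*0.000000 + (1-p)*0.000000] = 0.000000; exercise = 0.000000; V(2,1) = max -> 0.000000
  V(2,2) = exp(-r*dt) * [p*0.000000 + (1-p)*0.000000] = 0.000000; exercise = 0.000000; V(2,2) = max -> 0.000000
  V(1,0) = exp(-r*dt) * [p*0.288421 + (1-p)*0.000000] = 0.154643; exercise = 0.000000; V(1,0) = max -> 0.154643
  V(1,1) = exp(-r*dt) * [p*0.000000 + (1-p)*0.000000] = 0.000000; exercise = 0.000000; V(1,1) = max -> 0.000000
  V(0,0) = exp(-r*dt) * [p*0.154643 + (1-p)*0.000000] = 0.082915; exercise = 0.000000; V(0,0) = max -> 0.082915


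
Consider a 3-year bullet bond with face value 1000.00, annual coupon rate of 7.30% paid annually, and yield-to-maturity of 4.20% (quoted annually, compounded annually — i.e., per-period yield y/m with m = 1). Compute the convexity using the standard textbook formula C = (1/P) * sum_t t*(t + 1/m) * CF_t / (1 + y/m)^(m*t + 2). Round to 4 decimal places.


Coupon per period c = face * coupon_rate / m = 73.000000
Periods per year m = 1; per-period yield y/m = 0.042000
Number of cashflows N = 3
Cashflows (t years, CF_t, discount factor 1/(1+y/m)^(m*t), PV):
  t = 1.0000: CF_t = 73.000000, DF = 0.959693, PV = 70.057582
  t = 2.0000: CF_t = 73.000000, DF = 0.921010, PV = 67.233764
  t = 3.0000: CF_t = 1073.000000, DF = 0.883887, PV = 948.410962
Price P = sum_t PV_t = 1085.702307
Convexity numerator sum_t t*(t + 1/m) * CF_t / (1+y/m)^(m*t + 2):
  t = 1.0000: term = 129.047531
  t = 2.0000: term = 371.537996
  t = 3.0000: term = 10481.956986
Convexity = (1/P) * sum = 10982.542513 / 1085.702307 = 10.115611

Answer: Convexity = 10.1156


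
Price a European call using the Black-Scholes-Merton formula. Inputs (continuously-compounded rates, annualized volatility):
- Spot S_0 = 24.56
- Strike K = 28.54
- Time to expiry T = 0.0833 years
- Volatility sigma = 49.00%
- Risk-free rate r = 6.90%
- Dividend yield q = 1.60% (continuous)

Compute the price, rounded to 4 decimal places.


d1 = (ln(S/K) + (r - q + 0.5*sigma^2) * T) / (sigma * sqrt(T)) = -0.96004824
d2 = d1 - sigma * sqrt(T) = -1.10147076
exp(-rT) = 0.99426879; exp(-qT) = 0.99866809
C = S_0 * exp(-qT) * N(d1) - K * exp(-rT) * N(d2)
N(d1) = 0.16851547; N(d2) = 0.13534591
C = 24.5600 * 0.99866809 * 0.16851547 - 28.5400 * 0.99426879 * 0.13534591 = 0.2926

Answer: Price = 0.2926


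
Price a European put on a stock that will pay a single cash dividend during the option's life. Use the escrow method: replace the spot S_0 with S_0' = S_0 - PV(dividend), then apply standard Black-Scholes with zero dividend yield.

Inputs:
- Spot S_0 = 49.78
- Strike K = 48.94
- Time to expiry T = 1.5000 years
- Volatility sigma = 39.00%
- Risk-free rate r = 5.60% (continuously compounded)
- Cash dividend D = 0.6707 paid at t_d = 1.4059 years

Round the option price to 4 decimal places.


Answer: Price = 6.9540

Derivation:
PV(D) = D * exp(-r * t_d) = 0.6707 * 0.92428908 = 0.61992069
S_0' = S_0 - PV(D) = 49.7800 - 0.61992069 = 49.16007931
d1 = (ln(S_0'/K) + (r + sigma^2/2)*T) / (sigma*sqrt(T)) = 0.42407962
d2 = d1 - sigma*sqrt(T) = -0.05357088
exp(-rT) = 0.91943126
N(-d1) = 0.33575388; N(-d2) = 0.52136147
P = K * exp(-rT) * N(-d2) - S_0' * N(-d1) = 48.9400 * 0.91943126 * 0.52136147 - 49.16007931 * 0.33575388 = 6.9540


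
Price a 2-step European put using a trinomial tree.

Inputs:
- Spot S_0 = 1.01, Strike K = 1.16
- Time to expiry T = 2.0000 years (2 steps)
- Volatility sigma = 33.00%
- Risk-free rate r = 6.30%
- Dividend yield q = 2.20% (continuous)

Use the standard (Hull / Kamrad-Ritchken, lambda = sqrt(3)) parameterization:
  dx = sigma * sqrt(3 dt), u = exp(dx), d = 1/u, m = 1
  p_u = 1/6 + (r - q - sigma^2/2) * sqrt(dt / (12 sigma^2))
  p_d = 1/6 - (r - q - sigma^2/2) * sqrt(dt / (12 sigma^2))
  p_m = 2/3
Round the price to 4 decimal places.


Answer: Price = V(0,0) = 0.2133

Derivation:
dt = T/N = 1.000000; dx = sigma*sqrt(3*dt) = 0.571577
u = exp(dx) = 1.771057; d = 1/u = 0.564634
p_u = 0.154901, p_m = 0.666667, p_d = 0.178432
Discount per step: exp(-r*dt) = 0.938943
Stock lattice S(k, j) with j the centered position index:
  k=0: S(0,+0) = 1.0100
  k=1: S(1,-1) = 0.5703; S(1,+0) = 1.0100; S(1,+1) = 1.7888
  k=2: S(2,-2) = 0.3220; S(2,-1) = 0.5703; S(2,+0) = 1.0100; S(2,+1) = 1.7888; S(2,+2) = 3.1680
Terminal payoffs V(N, j) = max(K - S_T, 0):
  V(2,-2) = 0.838000; V(2,-1) = 0.589719; V(2,+0) = 0.150000; V(2,+1) = 0.000000; V(2,+2) = 0.000000
Backward induction: V(k, j) = exp(-r*dt) * [p_u * V(k+1, j+1) + p_m * V(k+1, j) + p_d * V(k+1, j-1)]
  V(1,-1) = exp(-r*dt) * [p_u*0.150000 + p_m*0.589719 + p_d*0.838000] = 0.531355
  V(1,+0) = exp(-r*dt) * [p_u*0.000000 + p_m*0.150000 + p_d*0.589719] = 0.192695
  V(1,+1) = exp(-r*dt) * [p_u*0.000000 + p_m*0.000000 + p_d*0.150000] = 0.025131
  V(0,+0) = exp(-r*dt) * [p_u*0.025131 + p_m*0.192695 + p_d*0.531355] = 0.213297


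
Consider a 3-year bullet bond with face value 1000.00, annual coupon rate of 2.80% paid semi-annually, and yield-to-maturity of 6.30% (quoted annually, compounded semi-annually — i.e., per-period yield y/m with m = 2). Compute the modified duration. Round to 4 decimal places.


Coupon per period c = face * coupon_rate / m = 14.000000
Periods per year m = 2; per-period yield y/m = 0.031500
Number of cashflows N = 6
Cashflows (t years, CF_t, discount factor 1/(1+y/m)^(m*t), PV):
  t = 0.5000: CF_t = 14.000000, DF = 0.969462, PV = 13.572467
  t = 1.0000: CF_t = 14.000000, DF = 0.939856, PV = 13.157991
  t = 1.5000: CF_t = 14.000000, DF = 0.911155, PV = 12.756171
  t = 2.0000: CF_t = 14.000000, DF = 0.883330, PV = 12.366623
  t = 2.5000: CF_t = 14.000000, DF = 0.856355, PV = 11.988970
  t = 3.0000: CF_t = 1014.000000, DF = 0.830204, PV = 841.826439
Price P = sum_t PV_t = 905.668660
First compute Macaulay numerator sum_t t * PV_t:
  t * PV_t at t = 0.5000: 6.786234
  t * PV_t at t = 1.0000: 13.157991
  t * PV_t at t = 1.5000: 19.134257
  t * PV_t at t = 2.0000: 24.733245
  t * PV_t at t = 2.5000: 29.972425
  t * PV_t at t = 3.0000: 2525.479316
Macaulay duration D = 2619.263467 / 905.668660 = 2.892077
Modified duration = D / (1 + y/m) = 2.892077 / (1 + 0.031500) = 2.803759

Answer: Modified duration = 2.8038


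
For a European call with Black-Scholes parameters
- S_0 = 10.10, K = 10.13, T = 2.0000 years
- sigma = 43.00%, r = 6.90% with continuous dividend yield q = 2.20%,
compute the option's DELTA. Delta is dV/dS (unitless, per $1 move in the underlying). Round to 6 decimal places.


Answer: Delta = 0.645942

Derivation:
d1 = 0.4537555284; d2 = -0.1543563034
phi(d1) = 0.3599156527; exp(-qT) = 0.9569539575; exp(-rT) = 0.8710986917
N(d1) = 0.6749976023
Delta = exp(-qT) * N(d1) = 0.9569539575 * 0.6749976023 = 0.645942


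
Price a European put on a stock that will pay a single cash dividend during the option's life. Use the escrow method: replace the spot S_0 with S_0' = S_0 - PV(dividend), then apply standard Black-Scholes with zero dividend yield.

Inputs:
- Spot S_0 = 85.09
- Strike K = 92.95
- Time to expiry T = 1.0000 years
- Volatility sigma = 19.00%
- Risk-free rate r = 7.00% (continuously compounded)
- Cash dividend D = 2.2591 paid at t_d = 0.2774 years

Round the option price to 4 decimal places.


Answer: Price = 8.4881

Derivation:
PV(D) = D * exp(-r * t_d) = 2.2591 * 0.98076931 = 2.21565596
S_0' = S_0 - PV(D) = 85.0900 - 2.21565596 = 82.87434404
d1 = (ln(S_0'/K) + (r + sigma^2/2)*T) / (sigma*sqrt(T)) = -0.14045358
d2 = d1 - sigma*sqrt(T) = -0.33045358
exp(-rT) = 0.93239382
N(-d1) = 0.55584919; N(-d2) = 0.62947137
P = K * exp(-rT) * N(-d2) - S_0' * N(-d1) = 92.9500 * 0.93239382 * 0.62947137 - 82.87434404 * 0.55584919 = 8.4881


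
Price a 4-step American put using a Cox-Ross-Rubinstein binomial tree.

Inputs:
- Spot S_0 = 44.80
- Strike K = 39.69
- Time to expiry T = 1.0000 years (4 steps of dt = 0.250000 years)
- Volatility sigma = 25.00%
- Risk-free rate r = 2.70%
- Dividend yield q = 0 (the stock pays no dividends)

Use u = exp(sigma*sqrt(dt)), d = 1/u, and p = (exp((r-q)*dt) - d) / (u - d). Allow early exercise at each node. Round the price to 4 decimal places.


Answer: Price = V(0,0) = 2.0084

Derivation:
dt = T/N = 0.250000
u = exp(sigma*sqrt(dt)) = 1.133148; d = 1/u = 0.882497
p = (exp((r-q)*dt) - d) / (u - d) = 0.495812
Discount per step: exp(-r*dt) = 0.993273
Stock lattice S(k, i) with i counting down-moves:
  k=0: S(0,0) = 44.8000
  k=1: S(1,0) = 50.7651; S(1,1) = 39.5359
  k=2: S(2,0) = 57.5243; S(2,1) = 44.8000; S(2,2) = 34.8903
  k=3: S(3,0) = 65.1836; S(3,1) = 50.7651; S(3,2) = 39.5359; S(3,3) = 30.7906
  k=4: S(4,0) = 73.8627; S(4,1) = 57.5243; S(4,2) = 44.8000; S(4,3) = 34.8903; S(4,4) = 27.1726
Terminal payoffs V(N, i) = max(K - S_T, 0):
  V(4,0) = 0.000000; V(4,1) = 0.000000; V(4,2) = 0.000000; V(4,3) = 4.799725; V(4,4) = 12.517426
Backward induction: V(k, i) = exp(-r*dt) * [p * V(k+1, i) + (1-p) * V(k+1, i+1)]; then take max(V_cont, immediate exercise) for American.
  V(3,0) = exp(-r*dt) * [p*0.000000 + (1-p)*0.000000] = 0.000000; exercise = 0.000000; V(3,0) = max -> 0.000000
  V(3,1) = exp(-r*dt) * [p*0.000000 + (1-p)*0.000000] = 0.000000; exercise = 0.000000; V(3,1) = max -> 0.000000
  V(3,2) = exp(-r*dt) * [p*0.000000 + (1-p)*4.799725] = 2.403686; exercise = 0.154139; V(3,2) = max -> 2.403686
  V(3,3) = exp(-r*dt) * [p*4.799725 + (1-p)*12.517426] = 8.632435; exercise = 8.899440; V(3,3) = max -> 8.899440
  V(2,0) = exp(-r*dt) * [p*0.000000 + (1-p)*0.000000] = 0.000000; exercise = 0.000000; V(2,0) = max -> 0.000000
  V(2,1) = exp(-r*dt) * [p*0.000000 + (1-p)*2.403686] = 1.203758; exercise = 0.000000; V(2,1) = max -> 1.203758
  V(2,2) = exp(-r*dt) * [p*2.403686 + (1-p)*8.899440] = 5.640568; exercise = 4.799725; V(2,2) = max -> 5.640568
  V(1,0) = exp(-r*dt) * [p*0.000000 + (1-p)*1.203758] = 0.602838; exercise = 0.000000; V(1,0) = max -> 0.602838
  V(1,1) = exp(-r*dt) * [p*1.203758 + (1-p)*5.640568] = 3.417600; exercise = 0.154139; V(1,1) = max -> 3.417600
  V(0,0) = exp(-r*dt) * [p*0.602838 + (1-p)*3.417600] = 2.008406; exercise = 0.000000; V(0,0) = max -> 2.008406


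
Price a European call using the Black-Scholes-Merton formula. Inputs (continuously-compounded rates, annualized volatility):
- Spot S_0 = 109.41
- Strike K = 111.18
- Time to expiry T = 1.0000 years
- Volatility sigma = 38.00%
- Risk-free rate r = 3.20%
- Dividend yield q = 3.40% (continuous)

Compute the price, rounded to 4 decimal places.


Answer: Price = 15.1360

Derivation:
d1 = (ln(S/K) + (r - q + 0.5*sigma^2) * T) / (sigma * sqrt(T)) = 0.14250469
d2 = d1 - sigma * sqrt(T) = -0.23749531
exp(-rT) = 0.96850658; exp(-qT) = 0.96657150
C = S_0 * exp(-qT) * N(d1) - K * exp(-rT) * N(d2)
N(d1) = 0.55665931; N(d2) = 0.40613628
C = 109.4100 * 0.96657150 * 0.55665931 - 111.1800 * 0.96850658 * 0.40613628 = 15.1360


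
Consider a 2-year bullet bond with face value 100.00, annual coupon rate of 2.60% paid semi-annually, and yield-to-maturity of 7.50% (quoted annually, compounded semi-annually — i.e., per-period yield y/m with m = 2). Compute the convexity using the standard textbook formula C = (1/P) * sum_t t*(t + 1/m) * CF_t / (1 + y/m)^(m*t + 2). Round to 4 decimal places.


Answer: Convexity = 4.5207

Derivation:
Coupon per period c = face * coupon_rate / m = 1.300000
Periods per year m = 2; per-period yield y/m = 0.037500
Number of cashflows N = 4
Cashflows (t years, CF_t, discount factor 1/(1+y/m)^(m*t), PV):
  t = 0.5000: CF_t = 1.300000, DF = 0.963855, PV = 1.253012
  t = 1.0000: CF_t = 1.300000, DF = 0.929017, PV = 1.207722
  t = 1.5000: CF_t = 1.300000, DF = 0.895438, PV = 1.164070
  t = 2.0000: CF_t = 101.300000, DF = 0.863073, PV = 87.429305
Price P = sum_t PV_t = 91.054109
Convexity numerator sum_t t*(t + 1/m) * CF_t / (1+y/m)^(m*t + 2):
  t = 0.5000: term = 0.582035
  t = 1.0000: term = 1.682993
  t = 1.5000: term = 3.244323
  t = 2.0000: term = 406.116671
Convexity = (1/P) * sum = 411.626021 / 91.054109 = 4.520675
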